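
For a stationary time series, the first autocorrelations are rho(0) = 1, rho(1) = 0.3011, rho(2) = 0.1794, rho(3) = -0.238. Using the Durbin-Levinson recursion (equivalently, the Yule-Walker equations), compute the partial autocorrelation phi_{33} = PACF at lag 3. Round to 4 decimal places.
\phi_{33} = -0.3510

The PACF at lag k is phi_{kk}, the last component of the solution
to the Yule-Walker system G_k phi = r_k where
  (G_k)_{ij} = rho(|i - j|), (r_k)_i = rho(i), i,j = 1..k.
Equivalently, Durbin-Levinson gives phi_{kk} iteratively:
  phi_{11} = rho(1)
  phi_{kk} = [rho(k) - sum_{j=1..k-1} phi_{k-1,j} rho(k-j)]
            / [1 - sum_{j=1..k-1} phi_{k-1,j} rho(j)],
  phi_{k,j} = phi_{k-1,j} - phi_{kk} phi_{k-1,k-j},  j = 1..k-1.
Step k = 1:
  phi_11 = rho(1) = 0.3011.
Step k = 2:
  phi_22 = [rho(2) - phi_11 rho(1)] / [1 - phi_11 rho(1)] = [0.1794 - (0.3011)(0.3011)] / [1 - (0.3011)(0.3011)]
         = 0.08873879 / 0.90933879 = 0.097586.
  Update: phi_21 = phi_11 - phi_22 phi_11 = 0.3011 - (0.097586)(0.3011) = 0.271717.
Step k = 3:
  phi_33 = [rho(3) - phi_21 rho(2) - phi_22 rho(1)] / [1 - phi_21 rho(1) - phi_22 rho(2)]
    numerator   = -0.238 - (0.271717)(0.1794) - (0.097586)(0.3011) = -0.31612916
    denominator = 1 - (0.271717)(0.3011) - (0.097586)(0.1794) = 0.90067912
  phi_33 = -0.31612916 / 0.90067912 = -0.351.
Therefore phi_{33} = -0.3510.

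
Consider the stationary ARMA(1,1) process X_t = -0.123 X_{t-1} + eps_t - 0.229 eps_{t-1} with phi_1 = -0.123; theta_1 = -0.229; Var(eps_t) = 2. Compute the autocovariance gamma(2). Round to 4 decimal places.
\gamma(2) = 0.0904

Multiply the model equation by X_{t-k} and take expectations. With theta_0 = psi_0 = 1 and psi_j the MA(infinity) weights, this gives
  gamma(k) - sum_i phi_i gamma(k-i) = c_k,
  c_k = sigma^2 * sum_{j=k..q} theta_j psi_{j-k}   (c_k = 0 for k > q),
using gamma(-m) = gamma(m).
psi-weights needed (psi_j = theta_j + sum_i phi_i psi_{j-i}):
  psi_1 = theta_1 + phi_1 = -0.229 + (-0.123) = -0.352
Right-hand sides:
  c_0 = sigma^2 (1 + theta_1 psi_1) = 2 * (1 + (-0.229)(-0.352)) = 2 * 1.080608 = 2.161216
  c_1 = sigma^2 theta_1 = 2 * (-0.229) = -0.458
  c_2 = 0
Equations for k = 0 and k = 1 (AR order 1):
  gamma(0) = phi_1 gamma(1) + c_0
  gamma(1) = phi_1 gamma(0) + c_1
Substituting the second into the first: gamma(0) (1 - phi_1^2) = c_0 + phi_1 c_1, so
  gamma(0) = (c_0 + phi_1 c_1) / (1 - phi_1^2) = (2.161216 + (-0.123)(-0.458)) / (1 - (-0.123)^2) = 2.21755 / 0.984871 = 2.251615.
  gamma(1) = phi_1 gamma(0) + c_1 = (-0.123)(2.251615) + (-0.458) = -0.734949.
For k = 2 (> q): gamma(2) = phi_1 gamma(1) = (-0.123)(-0.734949) = 0.090399.
Therefore gamma(2) = 0.0904 (to 4 decimal places).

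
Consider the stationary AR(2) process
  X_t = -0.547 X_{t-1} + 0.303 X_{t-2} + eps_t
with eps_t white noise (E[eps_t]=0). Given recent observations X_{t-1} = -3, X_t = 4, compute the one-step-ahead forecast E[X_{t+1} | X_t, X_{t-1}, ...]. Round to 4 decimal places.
E[X_{t+1} \mid \mathcal F_t] = -3.0970

For an AR(p) model X_t = c + sum_i phi_i X_{t-i} + eps_t, the
one-step-ahead conditional mean is
  E[X_{t+1} | X_t, ...] = c + sum_i phi_i X_{t+1-i}.
Substitute known values:
  E[X_{t+1} | ...] = (-0.547) * (4) + (0.303) * (-3)
                   = -3.0970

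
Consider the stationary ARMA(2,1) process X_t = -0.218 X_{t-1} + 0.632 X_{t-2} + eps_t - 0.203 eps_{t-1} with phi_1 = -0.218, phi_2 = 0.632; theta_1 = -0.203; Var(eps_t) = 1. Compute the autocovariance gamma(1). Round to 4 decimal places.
\gamma(1) = -2.4994

Multiply the model equation by X_{t-k} and take expectations. With theta_0 = psi_0 = 1 and psi_j the MA(infinity) weights, this gives
  gamma(k) - sum_i phi_i gamma(k-i) = c_k,
  c_k = sigma^2 * sum_{j=k..q} theta_j psi_{j-k}   (c_k = 0 for k > q),
using gamma(-m) = gamma(m).
psi-weights needed (psi_j = theta_j + sum_i phi_i psi_{j-i}):
  psi_1 = theta_1 + phi_1 = -0.203 + (-0.218) = -0.421
Right-hand sides:
  c_0 = sigma^2 (1 + theta_1 psi_1) = 1 * (1 + (-0.203)(-0.421)) = 1 * 1.085463 = 1.085463
  c_1 = sigma^2 theta_1 = 1 * (-0.203) = -0.203
  c_2 = 0
Equations for k = 0, 1, 2 (AR order 2, c_2 = 0):
  (E0) gamma(0) = phi_1 gamma(1) + phi_2 gamma(2) + c_0
  (E1) gamma(1) = phi_1 gamma(0) + phi_2 gamma(1) + c_1
  (E2) gamma(2) = phi_1 gamma(1) + phi_2 gamma(0)
From (E1): gamma(1) = A gamma(0) + B with
  A = phi_1 / (1 - phi_2) = -0.218 / 0.368 = -0.592391,   B = c_1 / (1 - phi_2) = -0.203 / 0.368 = -0.55163.
Insert (E2) into (E0): gamma(0) (1 - phi_2^2) = phi_1 (1 + phi_2) gamma(1) + c_0.
  phi_1 (1 + phi_2) = (-0.218)(1.632) = -0.355776,   1 - phi_2^2 = 0.600576.
Replace gamma(1) by A gamma(0) + B and collect gamma(0):
  gamma(0) [0.600576 - (-0.355776)(-0.592391)] = (-0.355776)(-0.55163) + 1.085463
  gamma(0) * 0.389817 = 1.28172
  gamma(0) = 1.28172 / 0.389817 = 3.288001.
  gamma(1) = A gamma(0) + B = (-0.592391)(3.288001) + (-0.55163) = -2.499413.
Therefore gamma(1) = -2.4994 (to 4 decimal places).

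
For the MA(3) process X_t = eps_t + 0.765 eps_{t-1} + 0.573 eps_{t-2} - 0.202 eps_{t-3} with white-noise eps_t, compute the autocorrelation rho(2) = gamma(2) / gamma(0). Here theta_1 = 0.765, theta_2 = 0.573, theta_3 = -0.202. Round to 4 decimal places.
\rho(2) = 0.2141

For an MA(q) process with theta_0 = 1, the autocovariance is
  gamma(k) = sigma^2 * sum_{i=0..q-k} theta_i * theta_{i+k},
and rho(k) = gamma(k) / gamma(0). Sigma^2 cancels.
  numerator   = (1)*(0.573) + (0.765)*(-0.202) = 0.41847.
  denominator = (1)^2 + (0.765)^2 + (0.573)^2 + (-0.202)^2 = 1.954358.
  rho(2) = 0.41847 / 1.954358 = 0.2141.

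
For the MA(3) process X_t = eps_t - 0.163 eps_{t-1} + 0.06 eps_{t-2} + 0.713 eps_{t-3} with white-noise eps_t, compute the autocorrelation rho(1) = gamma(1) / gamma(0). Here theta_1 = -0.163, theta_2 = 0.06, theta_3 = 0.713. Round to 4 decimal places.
\rho(1) = -0.0845

For an MA(q) process with theta_0 = 1, the autocovariance is
  gamma(k) = sigma^2 * sum_{i=0..q-k} theta_i * theta_{i+k},
and rho(k) = gamma(k) / gamma(0). Sigma^2 cancels.
  numerator   = (1)*(-0.163) + (-0.163)*(0.06) + (0.06)*(0.713) = -0.13.
  denominator = (1)^2 + (-0.163)^2 + (0.06)^2 + (0.713)^2 = 1.538538.
  rho(1) = -0.13 / 1.538538 = -0.0845.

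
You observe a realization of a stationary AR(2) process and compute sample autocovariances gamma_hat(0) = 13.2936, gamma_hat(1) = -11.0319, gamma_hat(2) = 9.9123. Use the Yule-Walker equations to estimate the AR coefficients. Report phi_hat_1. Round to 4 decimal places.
\hat\phi_{1} = -0.6780

The Yule-Walker equations for an AR(p) process read, in matrix form,
  Gamma_p phi = r_p,   with   (Gamma_p)_{ij} = gamma(|i - j|),
                       (r_p)_i = gamma(i),   i,j = 1..p.
Substitute the sample gammas (Toeplitz matrix and right-hand side of size 2):
  Gamma_p = [[13.2936, -11.0319], [-11.0319, 13.2936]]
  r_p     = [-11.0319, 9.9123]
Written out:
  13.2936 phi_1 - 11.0319 phi_2 = -11.0319
  -11.0319 phi_1 + 13.2936 phi_2 = 9.9123
Solve by Cramer's rule:
  det = gamma(0)^2 - gamma(1)^2 = (13.2936)^2 - (-11.0319)^2 = 176.71980096 - 121.70281761 = 55.01698335
  phi_hat_1 = [gamma(1) gamma(0) - gamma(1) gamma(2)] / det = [(-11.0319)(13.2936) - (-11.0319)(9.9123)] / 55.01698335 = -37.30216347 / 55.01698335 = -0.678
  phi_hat_2 = [gamma(0) gamma(2) - gamma(1)^2] / det = [(13.2936)(9.9123) - (-11.0319)^2] / 55.01698335 = 10.06733367 / 55.01698335 = 0.183
So phi_hat = [-0.6780, 0.1830].
Therefore phi_hat_1 = -0.6780.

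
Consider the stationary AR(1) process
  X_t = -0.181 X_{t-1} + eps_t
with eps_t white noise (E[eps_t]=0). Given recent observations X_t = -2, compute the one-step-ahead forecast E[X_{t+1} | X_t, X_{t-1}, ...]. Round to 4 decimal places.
E[X_{t+1} \mid \mathcal F_t] = 0.3620

For an AR(p) model X_t = c + sum_i phi_i X_{t-i} + eps_t, the
one-step-ahead conditional mean is
  E[X_{t+1} | X_t, ...] = c + sum_i phi_i X_{t+1-i}.
Substitute known values:
  E[X_{t+1} | ...] = (-0.181) * (-2)
                   = 0.3620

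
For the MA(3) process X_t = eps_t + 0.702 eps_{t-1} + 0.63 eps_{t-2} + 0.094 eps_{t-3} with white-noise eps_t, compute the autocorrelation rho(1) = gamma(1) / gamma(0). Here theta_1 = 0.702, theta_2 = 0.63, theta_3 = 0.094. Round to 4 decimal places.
\rho(1) = 0.6339

For an MA(q) process with theta_0 = 1, the autocovariance is
  gamma(k) = sigma^2 * sum_{i=0..q-k} theta_i * theta_{i+k},
and rho(k) = gamma(k) / gamma(0). Sigma^2 cancels.
  numerator   = (1)*(0.702) + (0.702)*(0.63) + (0.63)*(0.094) = 1.20348.
  denominator = (1)^2 + (0.702)^2 + (0.63)^2 + (0.094)^2 = 1.89854.
  rho(1) = 1.20348 / 1.89854 = 0.6339.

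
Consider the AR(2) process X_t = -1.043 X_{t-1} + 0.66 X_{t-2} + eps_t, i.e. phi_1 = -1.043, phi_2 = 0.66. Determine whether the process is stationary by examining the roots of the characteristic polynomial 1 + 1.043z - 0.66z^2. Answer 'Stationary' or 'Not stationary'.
\text{Not stationary}

The AR(p) characteristic polynomial is P(z) = 1 + 1.043z - 0.66z^2.
Stationarity requires all roots to lie outside the unit circle, i.e. |z| > 1 for every root.
Set 1 + (1.043) z + (-0.66) z^2 = 0, i.e. a z^2 + b z + c = 0 with a = -0.66, b = 1.043, c = 1.
Discriminant D = b^2 - 4ac = (1.043)^2 - 4*(-0.66)*1 = 1.087849 - (-2.64) = 3.727849.
D >= 0, so the roots are real: z = (-b +/- sqrt(D)) / (2a) = (-1.043 +/- 1.930764) / (-1.32).
  z_1 = (-1.043 + 1.930764) / (-1.32) = -0.6725,   |z_1| = 0.6725.
  z_2 = (-1.043 - 1.930764) / (-1.32) = 2.2529,   |z_2| = 2.2529.
Moduli of all roots: 0.6725, 2.2529.
All moduli strictly greater than 1? No.
Verdict: Not stationary.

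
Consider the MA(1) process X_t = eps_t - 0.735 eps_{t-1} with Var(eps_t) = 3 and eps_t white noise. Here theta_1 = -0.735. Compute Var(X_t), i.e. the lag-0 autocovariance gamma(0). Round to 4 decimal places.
\gamma(0) = 4.6207

For an MA(q) process X_t = eps_t + sum_i theta_i eps_{t-i} with
Var(eps_t) = sigma^2, the variance is
  gamma(0) = sigma^2 * (1 + sum_i theta_i^2).
  sum_i theta_i^2 = (-0.735)^2 = 0.540225.
  gamma(0) = 3 * (1 + 0.540225) = 3 * 1.540225 = 4.620675, which rounds to 4.6207.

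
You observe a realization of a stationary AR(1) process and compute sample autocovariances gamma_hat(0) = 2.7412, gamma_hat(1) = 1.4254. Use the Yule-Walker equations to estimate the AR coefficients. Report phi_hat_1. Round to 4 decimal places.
\hat\phi_{1} = 0.5200

The Yule-Walker equations for an AR(p) process read, in matrix form,
  Gamma_p phi = r_p,   with   (Gamma_p)_{ij} = gamma(|i - j|),
                       (r_p)_i = gamma(i),   i,j = 1..p.
Substitute the sample gammas (Toeplitz matrix and right-hand side of size 1):
  Gamma_p = [[2.7412]]
  r_p     = [1.4254]
With p = 1 this is the single equation gamma(0) phi_1 = gamma(1):
  phi_hat_1 = gamma(1) / gamma(0) = 1.4254 / 2.7412 = 0.5200.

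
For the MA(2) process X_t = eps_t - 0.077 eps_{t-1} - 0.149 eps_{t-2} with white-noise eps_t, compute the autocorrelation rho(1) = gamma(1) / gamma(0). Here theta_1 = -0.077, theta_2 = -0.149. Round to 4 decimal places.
\rho(1) = -0.0637

For an MA(q) process with theta_0 = 1, the autocovariance is
  gamma(k) = sigma^2 * sum_{i=0..q-k} theta_i * theta_{i+k},
and rho(k) = gamma(k) / gamma(0). Sigma^2 cancels.
  numerator   = (1)*(-0.077) + (-0.077)*(-0.149) = -0.065527.
  denominator = (1)^2 + (-0.077)^2 + (-0.149)^2 = 1.02813.
  rho(1) = -0.065527 / 1.02813 = -0.0637.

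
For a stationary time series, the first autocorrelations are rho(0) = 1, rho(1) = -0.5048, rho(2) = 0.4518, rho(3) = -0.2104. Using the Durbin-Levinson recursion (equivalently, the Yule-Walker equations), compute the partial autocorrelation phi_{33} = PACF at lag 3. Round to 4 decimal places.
\phi_{33} = 0.1310

The PACF at lag k is phi_{kk}, the last component of the solution
to the Yule-Walker system G_k phi = r_k where
  (G_k)_{ij} = rho(|i - j|), (r_k)_i = rho(i), i,j = 1..k.
Equivalently, Durbin-Levinson gives phi_{kk} iteratively:
  phi_{11} = rho(1)
  phi_{kk} = [rho(k) - sum_{j=1..k-1} phi_{k-1,j} rho(k-j)]
            / [1 - sum_{j=1..k-1} phi_{k-1,j} rho(j)],
  phi_{k,j} = phi_{k-1,j} - phi_{kk} phi_{k-1,k-j},  j = 1..k-1.
Step k = 1:
  phi_11 = rho(1) = -0.5048.
Step k = 2:
  phi_22 = [rho(2) - phi_11 rho(1)] / [1 - phi_11 rho(1)] = [0.4518 - (-0.5048)(-0.5048)] / [1 - (-0.5048)(-0.5048)]
         = 0.19697696 / 0.74517696 = 0.264336.
  Update: phi_21 = phi_11 - phi_22 phi_11 = -0.5048 - (0.264336)(-0.5048) = -0.371363.
Step k = 3:
  phi_33 = [rho(3) - phi_21 rho(2) - phi_22 rho(1)] / [1 - phi_21 rho(1) - phi_22 rho(2)]
    numerator   = -0.2104 - (-0.371363)(0.4518) - (0.264336)(-0.5048) = 0.09081865
    denominator = 1 - (-0.371363)(-0.5048) - (0.264336)(0.4518) = 0.69310889
  phi_33 = 0.09081865 / 0.69310889 = 0.131.
Therefore phi_{33} = 0.1310.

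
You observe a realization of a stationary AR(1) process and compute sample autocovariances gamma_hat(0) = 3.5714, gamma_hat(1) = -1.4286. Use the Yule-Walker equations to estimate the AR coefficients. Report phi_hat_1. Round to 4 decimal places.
\hat\phi_{1} = -0.4000

The Yule-Walker equations for an AR(p) process read, in matrix form,
  Gamma_p phi = r_p,   with   (Gamma_p)_{ij} = gamma(|i - j|),
                       (r_p)_i = gamma(i),   i,j = 1..p.
Substitute the sample gammas (Toeplitz matrix and right-hand side of size 1):
  Gamma_p = [[3.5714]]
  r_p     = [-1.4286]
With p = 1 this is the single equation gamma(0) phi_1 = gamma(1):
  phi_hat_1 = gamma(1) / gamma(0) = -1.4286 / 3.5714 = -0.4000.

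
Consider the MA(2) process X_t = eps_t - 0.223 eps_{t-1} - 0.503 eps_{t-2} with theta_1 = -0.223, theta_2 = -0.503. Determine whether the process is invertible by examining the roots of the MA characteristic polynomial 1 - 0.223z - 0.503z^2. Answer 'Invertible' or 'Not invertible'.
\text{Invertible}

The MA(q) characteristic polynomial is P(z) = 1 - 0.223z - 0.503z^2.
Invertibility requires all roots to lie outside the unit circle, i.e. |z| > 1 for every root.
Set 1 + (-0.223) z + (-0.503) z^2 = 0, i.e. a z^2 + b z + c = 0 with a = -0.503, b = -0.223, c = 1.
Discriminant D = b^2 - 4ac = (-0.223)^2 - 4*(-0.503)*1 = 0.049729 - (-2.012) = 2.061729.
D >= 0, so the roots are real: z = (-b +/- sqrt(D)) / (2a) = (0.223 +/- 1.435872) / (-1.006).
  z_1 = (0.223 + 1.435872) / (-1.006) = -1.649,   |z_1| = 1.649.
  z_2 = (0.223 - 1.435872) / (-1.006) = 1.2056,   |z_2| = 1.2056.
Moduli of all roots: 1.6490, 1.2056.
All moduli strictly greater than 1? Yes.
Verdict: Invertible.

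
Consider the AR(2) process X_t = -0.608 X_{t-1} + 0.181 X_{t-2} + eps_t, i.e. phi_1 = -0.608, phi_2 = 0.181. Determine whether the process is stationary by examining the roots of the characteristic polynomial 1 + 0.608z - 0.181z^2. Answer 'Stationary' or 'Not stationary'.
\text{Stationary}

The AR(p) characteristic polynomial is P(z) = 1 + 0.608z - 0.181z^2.
Stationarity requires all roots to lie outside the unit circle, i.e. |z| > 1 for every root.
Set 1 + (0.608) z + (-0.181) z^2 = 0, i.e. a z^2 + b z + c = 0 with a = -0.181, b = 0.608, c = 1.
Discriminant D = b^2 - 4ac = (0.608)^2 - 4*(-0.181)*1 = 0.369664 - (-0.724) = 1.093664.
D >= 0, so the roots are real: z = (-b +/- sqrt(D)) / (2a) = (-0.608 +/- 1.045784) / (-0.362).
  z_1 = (-0.608 + 1.045784) / (-0.362) = -1.2093,   |z_1| = 1.2093.
  z_2 = (-0.608 - 1.045784) / (-0.362) = 4.5685,   |z_2| = 4.5685.
Moduli of all roots: 1.2093, 4.5685.
All moduli strictly greater than 1? Yes.
Verdict: Stationary.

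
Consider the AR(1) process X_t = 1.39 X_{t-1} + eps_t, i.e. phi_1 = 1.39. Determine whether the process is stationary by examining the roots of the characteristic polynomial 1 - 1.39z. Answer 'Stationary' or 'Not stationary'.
\text{Not stationary}

The AR(p) characteristic polynomial is P(z) = 1 - 1.39z.
Stationarity requires all roots to lie outside the unit circle, i.e. |z| > 1 for every root.
This is linear in z: 1 + (-1.39) z = 0  =>  z = -1/(-1.39) = 0.719424,  |z| = 0.719424.
Moduli of all roots: 0.7194.
All moduli strictly greater than 1? No.
Verdict: Not stationary.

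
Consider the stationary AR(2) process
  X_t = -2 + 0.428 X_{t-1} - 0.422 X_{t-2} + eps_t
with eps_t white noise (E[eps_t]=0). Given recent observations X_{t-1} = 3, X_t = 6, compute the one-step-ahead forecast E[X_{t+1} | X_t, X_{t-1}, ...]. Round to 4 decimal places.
E[X_{t+1} \mid \mathcal F_t] = -0.6980

For an AR(p) model X_t = c + sum_i phi_i X_{t-i} + eps_t, the
one-step-ahead conditional mean is
  E[X_{t+1} | X_t, ...] = c + sum_i phi_i X_{t+1-i}.
Substitute known values:
  E[X_{t+1} | ...] = -2 + (0.428) * (6) + (-0.422) * (3)
                   = -0.6980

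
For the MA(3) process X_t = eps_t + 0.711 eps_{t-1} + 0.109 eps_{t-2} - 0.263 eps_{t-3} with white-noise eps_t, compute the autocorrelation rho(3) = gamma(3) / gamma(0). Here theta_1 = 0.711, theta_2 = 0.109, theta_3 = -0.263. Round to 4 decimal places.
\rho(3) = -0.1658

For an MA(q) process with theta_0 = 1, the autocovariance is
  gamma(k) = sigma^2 * sum_{i=0..q-k} theta_i * theta_{i+k},
and rho(k) = gamma(k) / gamma(0). Sigma^2 cancels.
  numerator   = (1)*(-0.263) = -0.263.
  denominator = (1)^2 + (0.711)^2 + (0.109)^2 + (-0.263)^2 = 1.586571.
  rho(3) = -0.263 / 1.586571 = -0.1658.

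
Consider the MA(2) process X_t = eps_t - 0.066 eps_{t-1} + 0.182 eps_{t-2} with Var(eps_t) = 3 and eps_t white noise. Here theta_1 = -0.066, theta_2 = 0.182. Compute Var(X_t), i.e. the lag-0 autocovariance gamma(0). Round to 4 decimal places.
\gamma(0) = 3.1124

For an MA(q) process X_t = eps_t + sum_i theta_i eps_{t-i} with
Var(eps_t) = sigma^2, the variance is
  gamma(0) = sigma^2 * (1 + sum_i theta_i^2).
  sum_i theta_i^2 = (-0.066)^2 + (0.182)^2 = 0.004356 + 0.033124 = 0.03748.
  gamma(0) = 3 * (1 + 0.03748) = 3 * 1.03748 = 3.11244, which rounds to 3.1124.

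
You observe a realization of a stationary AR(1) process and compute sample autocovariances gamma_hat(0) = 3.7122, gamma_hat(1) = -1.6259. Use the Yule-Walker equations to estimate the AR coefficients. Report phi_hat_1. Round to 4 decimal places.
\hat\phi_{1} = -0.4380

The Yule-Walker equations for an AR(p) process read, in matrix form,
  Gamma_p phi = r_p,   with   (Gamma_p)_{ij} = gamma(|i - j|),
                       (r_p)_i = gamma(i),   i,j = 1..p.
Substitute the sample gammas (Toeplitz matrix and right-hand side of size 1):
  Gamma_p = [[3.7122]]
  r_p     = [-1.6259]
With p = 1 this is the single equation gamma(0) phi_1 = gamma(1):
  phi_hat_1 = gamma(1) / gamma(0) = -1.6259 / 3.7122 = -0.4380.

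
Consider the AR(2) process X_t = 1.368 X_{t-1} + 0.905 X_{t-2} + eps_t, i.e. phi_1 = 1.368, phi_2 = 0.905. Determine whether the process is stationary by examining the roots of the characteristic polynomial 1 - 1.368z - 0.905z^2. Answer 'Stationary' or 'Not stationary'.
\text{Not stationary}

The AR(p) characteristic polynomial is P(z) = 1 - 1.368z - 0.905z^2.
Stationarity requires all roots to lie outside the unit circle, i.e. |z| > 1 for every root.
Set 1 + (-1.368) z + (-0.905) z^2 = 0, i.e. a z^2 + b z + c = 0 with a = -0.905, b = -1.368, c = 1.
Discriminant D = b^2 - 4ac = (-1.368)^2 - 4*(-0.905)*1 = 1.871424 - (-3.62) = 5.491424.
D >= 0, so the roots are real: z = (-b +/- sqrt(D)) / (2a) = (1.368 +/- 2.343379) / (-1.81).
  z_1 = (1.368 + 2.343379) / (-1.81) = -2.0505,   |z_1| = 2.0505.
  z_2 = (1.368 - 2.343379) / (-1.81) = 0.5389,   |z_2| = 0.5389.
Moduli of all roots: 2.0505, 0.5389.
All moduli strictly greater than 1? No.
Verdict: Not stationary.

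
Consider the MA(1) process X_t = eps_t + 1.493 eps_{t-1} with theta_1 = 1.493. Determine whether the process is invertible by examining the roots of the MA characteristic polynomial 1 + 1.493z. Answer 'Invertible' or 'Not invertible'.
\text{Not invertible}

The MA(q) characteristic polynomial is P(z) = 1 + 1.493z.
Invertibility requires all roots to lie outside the unit circle, i.e. |z| > 1 for every root.
This is linear in z: 1 + (1.493) z = 0  =>  z = -1/(1.493) = -0.669792,  |z| = 0.669792.
Moduli of all roots: 0.6698.
All moduli strictly greater than 1? No.
Verdict: Not invertible.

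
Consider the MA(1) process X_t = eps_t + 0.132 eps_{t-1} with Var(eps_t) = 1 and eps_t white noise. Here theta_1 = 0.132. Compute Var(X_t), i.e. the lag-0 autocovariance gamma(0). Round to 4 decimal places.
\gamma(0) = 1.0174

For an MA(q) process X_t = eps_t + sum_i theta_i eps_{t-i} with
Var(eps_t) = sigma^2, the variance is
  gamma(0) = sigma^2 * (1 + sum_i theta_i^2).
  sum_i theta_i^2 = (0.132)^2 = 0.017424.
  gamma(0) = 1 * (1 + 0.017424) = 1 * 1.017424 = 1.017424, which rounds to 1.0174.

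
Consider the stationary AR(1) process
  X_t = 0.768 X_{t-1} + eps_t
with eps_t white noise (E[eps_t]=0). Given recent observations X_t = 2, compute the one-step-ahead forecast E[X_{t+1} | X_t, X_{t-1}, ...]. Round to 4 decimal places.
E[X_{t+1} \mid \mathcal F_t] = 1.5360

For an AR(p) model X_t = c + sum_i phi_i X_{t-i} + eps_t, the
one-step-ahead conditional mean is
  E[X_{t+1} | X_t, ...] = c + sum_i phi_i X_{t+1-i}.
Substitute known values:
  E[X_{t+1} | ...] = (0.768) * (2)
                   = 1.5360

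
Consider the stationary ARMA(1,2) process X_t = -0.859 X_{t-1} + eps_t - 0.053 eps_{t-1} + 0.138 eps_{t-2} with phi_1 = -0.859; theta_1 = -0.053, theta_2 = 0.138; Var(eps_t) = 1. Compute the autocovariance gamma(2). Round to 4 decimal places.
\gamma(2) = 4.0332

Multiply the model equation by X_{t-k} and take expectations. With theta_0 = psi_0 = 1 and psi_j the MA(infinity) weights, this gives
  gamma(k) - sum_i phi_i gamma(k-i) = c_k,
  c_k = sigma^2 * sum_{j=k..q} theta_j psi_{j-k}   (c_k = 0 for k > q),
using gamma(-m) = gamma(m).
psi-weights needed (psi_j = theta_j + sum_i phi_i psi_{j-i}):
  psi_1 = theta_1 + phi_1 = -0.053 + (-0.859) = -0.912
  psi_2 = theta_2 + phi_1 psi_1 = 0.138 + (-0.859)(-0.912) = 0.921408
Right-hand sides:
  c_0 = sigma^2 (1 + theta_1 psi_1 + theta_2 psi_2) = 1 * (1 + (-0.053)(-0.912) + (0.138)(0.921408)) = 1 * 1.17549 = 1.17549
  c_1 = sigma^2 (theta_1 + theta_2 psi_1) = 1 * (-0.053 + (0.138)(-0.912)) = -0.178856
  c_2 = sigma^2 theta_2 = 1 * (0.138) = 0.138
Equations for k = 0 and k = 1 (AR order 1):
  gamma(0) = phi_1 gamma(1) + c_0
  gamma(1) = phi_1 gamma(0) + c_1
Substituting the second into the first: gamma(0) (1 - phi_1^2) = c_0 + phi_1 c_1, so
  gamma(0) = (c_0 + phi_1 c_1) / (1 - phi_1^2) = (1.17549 + (-0.859)(-0.178856)) / (1 - (-0.859)^2) = 1.329128 / 0.262119 = 5.070703.
  gamma(1) = phi_1 gamma(0) + c_1 = (-0.859)(5.070703) + (-0.178856) = -4.53459.
For k = 2: gamma(2) = phi_1 gamma(1) + c_2
  = (-0.859)(-4.53459) + (0.138) = 4.033213.
Therefore gamma(2) = 4.0332 (to 4 decimal places).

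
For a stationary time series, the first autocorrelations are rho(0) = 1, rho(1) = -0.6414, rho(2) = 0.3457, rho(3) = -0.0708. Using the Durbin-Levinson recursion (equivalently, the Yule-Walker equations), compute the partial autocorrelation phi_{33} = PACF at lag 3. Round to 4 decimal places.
\phi_{33} = 0.1791

The PACF at lag k is phi_{kk}, the last component of the solution
to the Yule-Walker system G_k phi = r_k where
  (G_k)_{ij} = rho(|i - j|), (r_k)_i = rho(i), i,j = 1..k.
Equivalently, Durbin-Levinson gives phi_{kk} iteratively:
  phi_{11} = rho(1)
  phi_{kk} = [rho(k) - sum_{j=1..k-1} phi_{k-1,j} rho(k-j)]
            / [1 - sum_{j=1..k-1} phi_{k-1,j} rho(j)],
  phi_{k,j} = phi_{k-1,j} - phi_{kk} phi_{k-1,k-j},  j = 1..k-1.
Step k = 1:
  phi_11 = rho(1) = -0.6414.
Step k = 2:
  phi_22 = [rho(2) - phi_11 rho(1)] / [1 - phi_11 rho(1)] = [0.3457 - (-0.6414)(-0.6414)] / [1 - (-0.6414)(-0.6414)]
         = -0.06569396 / 0.58860604 = -0.111609.
  Update: phi_21 = phi_11 - phi_22 phi_11 = -0.6414 - (-0.111609)(-0.6414) = -0.712986.
Step k = 3:
  phi_33 = [rho(3) - phi_21 rho(2) - phi_22 rho(1)] / [1 - phi_21 rho(1) - phi_22 rho(2)]
    numerator   = -0.0708 - (-0.712986)(0.3457) - (-0.111609)(-0.6414) = 0.10409309
    denominator = 1 - (-0.712986)(-0.6414) - (-0.111609)(0.3457) = 0.58127398
  phi_33 = 0.10409309 / 0.58127398 = 0.1791.
Therefore phi_{33} = 0.1791.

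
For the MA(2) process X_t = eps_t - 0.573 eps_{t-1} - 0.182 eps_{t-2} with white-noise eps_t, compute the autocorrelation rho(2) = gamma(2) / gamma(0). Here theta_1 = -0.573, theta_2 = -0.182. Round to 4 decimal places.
\rho(2) = -0.1337

For an MA(q) process with theta_0 = 1, the autocovariance is
  gamma(k) = sigma^2 * sum_{i=0..q-k} theta_i * theta_{i+k},
and rho(k) = gamma(k) / gamma(0). Sigma^2 cancels.
  numerator   = (1)*(-0.182) = -0.182.
  denominator = (1)^2 + (-0.573)^2 + (-0.182)^2 = 1.361453.
  rho(2) = -0.182 / 1.361453 = -0.1337.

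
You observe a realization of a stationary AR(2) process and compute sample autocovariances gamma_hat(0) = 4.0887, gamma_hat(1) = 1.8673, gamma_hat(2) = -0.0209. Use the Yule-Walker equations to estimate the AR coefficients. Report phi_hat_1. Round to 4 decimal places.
\hat\phi_{1} = 0.5800

The Yule-Walker equations for an AR(p) process read, in matrix form,
  Gamma_p phi = r_p,   with   (Gamma_p)_{ij} = gamma(|i - j|),
                       (r_p)_i = gamma(i),   i,j = 1..p.
Substitute the sample gammas (Toeplitz matrix and right-hand side of size 2):
  Gamma_p = [[4.0887, 1.8673], [1.8673, 4.0887]]
  r_p     = [1.8673, -0.0209]
Written out:
  4.0887 phi_1 + 1.8673 phi_2 = 1.8673
  1.8673 phi_1 + 4.0887 phi_2 = -0.0209
Solve by Cramer's rule:
  det = gamma(0)^2 - gamma(1)^2 = (4.0887)^2 - (1.8673)^2 = 16.71746769 - 3.48680929 = 13.2306584
  phi_hat_1 = [gamma(1) gamma(0) - gamma(1) gamma(2)] / det = [(1.8673)(4.0887) - (1.8673)(-0.0209)] / 13.2306584 = 7.67385608 / 13.2306584 = 0.58
  phi_hat_2 = [gamma(0) gamma(2) - gamma(1)^2] / det = [(4.0887)(-0.0209) - (1.8673)^2] / 13.2306584 = -3.57226312 / 13.2306584 = -0.27
So phi_hat = [0.5800, -0.2700].
Therefore phi_hat_1 = 0.5800.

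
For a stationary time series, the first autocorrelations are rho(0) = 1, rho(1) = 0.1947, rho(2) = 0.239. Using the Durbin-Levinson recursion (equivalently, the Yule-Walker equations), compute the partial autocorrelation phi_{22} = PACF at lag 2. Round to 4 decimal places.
\phi_{22} = 0.2090

The PACF at lag k is phi_{kk}, the last component of the solution
to the Yule-Walker system G_k phi = r_k where
  (G_k)_{ij} = rho(|i - j|), (r_k)_i = rho(i), i,j = 1..k.
Equivalently, Durbin-Levinson gives phi_{kk} iteratively:
  phi_{11} = rho(1)
  phi_{kk} = [rho(k) - sum_{j=1..k-1} phi_{k-1,j} rho(k-j)]
            / [1 - sum_{j=1..k-1} phi_{k-1,j} rho(j)],
  phi_{k,j} = phi_{k-1,j} - phi_{kk} phi_{k-1,k-j},  j = 1..k-1.
Step k = 1:
  phi_11 = rho(1) = 0.1947.
Step k = 2:
  phi_22 = [rho(2) - phi_11 rho(1)] / [1 - phi_11 rho(1)] = [0.239 - (0.1947)(0.1947)] / [1 - (0.1947)(0.1947)]
         = 0.20109191 / 0.96209191 = 0.209.
Therefore phi_{22} = 0.2090.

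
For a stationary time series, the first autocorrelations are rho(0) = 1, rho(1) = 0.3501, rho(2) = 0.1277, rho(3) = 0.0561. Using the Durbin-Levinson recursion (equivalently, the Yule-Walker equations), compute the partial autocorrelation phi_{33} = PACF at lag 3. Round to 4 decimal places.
\phi_{33} = 0.0109

The PACF at lag k is phi_{kk}, the last component of the solution
to the Yule-Walker system G_k phi = r_k where
  (G_k)_{ij} = rho(|i - j|), (r_k)_i = rho(i), i,j = 1..k.
Equivalently, Durbin-Levinson gives phi_{kk} iteratively:
  phi_{11} = rho(1)
  phi_{kk} = [rho(k) - sum_{j=1..k-1} phi_{k-1,j} rho(k-j)]
            / [1 - sum_{j=1..k-1} phi_{k-1,j} rho(j)],
  phi_{k,j} = phi_{k-1,j} - phi_{kk} phi_{k-1,k-j},  j = 1..k-1.
Step k = 1:
  phi_11 = rho(1) = 0.3501.
Step k = 2:
  phi_22 = [rho(2) - phi_11 rho(1)] / [1 - phi_11 rho(1)] = [0.1277 - (0.3501)(0.3501)] / [1 - (0.3501)(0.3501)]
         = 0.00512999 / 0.87742999 = 0.005847.
  Update: phi_21 = phi_11 - phi_22 phi_11 = 0.3501 - (0.005847)(0.3501) = 0.348053.
Step k = 3:
  phi_33 = [rho(3) - phi_21 rho(2) - phi_22 rho(1)] / [1 - phi_21 rho(1) - phi_22 rho(2)]
    numerator   = 0.0561 - (0.348053)(0.1277) - (0.005847)(0.3501) = 0.00960672
    denominator = 1 - (0.348053)(0.3501) - (0.005847)(0.1277) = 0.8774
  phi_33 = 0.00960672 / 0.8774 = 0.0109.
Therefore phi_{33} = 0.0109.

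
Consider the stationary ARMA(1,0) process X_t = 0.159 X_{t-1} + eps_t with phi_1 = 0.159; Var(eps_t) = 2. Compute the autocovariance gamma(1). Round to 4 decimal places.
\gamma(1) = 0.3262

Multiply the model equation by X_{t-k} and take expectations. With theta_0 = psi_0 = 1 and psi_j the MA(infinity) weights, this gives
  gamma(k) - sum_i phi_i gamma(k-i) = c_k,
  c_k = sigma^2 * sum_{j=k..q} theta_j psi_{j-k}   (c_k = 0 for k > q),
using gamma(-m) = gamma(m).
Pure AR (q = 0): c_0 = sigma^2 = 2, c_k = 0 for k >= 1.
Equations for k = 0 and k = 1 (AR order 1):
  gamma(0) = phi_1 gamma(1) + c_0
  gamma(1) = phi_1 gamma(0) + c_1
Substituting the second into the first: gamma(0) (1 - phi_1^2) = c_0 + phi_1 c_1, so
  gamma(0) = c_0 / (1 - phi_1^2) = 2 / (1 - (0.159)^2) = 2 / 0.974719 = 2.051873.
  gamma(1) = phi_1 gamma(0) = (0.159)(2.051873) = 0.326248.
Therefore gamma(1) = 0.3262 (to 4 decimal places).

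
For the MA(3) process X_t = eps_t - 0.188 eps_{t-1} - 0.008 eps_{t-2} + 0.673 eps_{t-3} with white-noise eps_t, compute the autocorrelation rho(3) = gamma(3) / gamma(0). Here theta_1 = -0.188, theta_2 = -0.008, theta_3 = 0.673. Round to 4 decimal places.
\rho(3) = 0.4522

For an MA(q) process with theta_0 = 1, the autocovariance is
  gamma(k) = sigma^2 * sum_{i=0..q-k} theta_i * theta_{i+k},
and rho(k) = gamma(k) / gamma(0). Sigma^2 cancels.
  numerator   = (1)*(0.673) = 0.673.
  denominator = (1)^2 + (-0.188)^2 + (-0.008)^2 + (0.673)^2 = 1.488337.
  rho(3) = 0.673 / 1.488337 = 0.4522.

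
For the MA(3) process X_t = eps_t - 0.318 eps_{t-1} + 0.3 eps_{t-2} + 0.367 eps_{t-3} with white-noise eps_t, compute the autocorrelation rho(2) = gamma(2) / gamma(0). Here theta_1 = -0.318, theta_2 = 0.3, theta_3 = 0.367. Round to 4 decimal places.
\rho(2) = 0.1383

For an MA(q) process with theta_0 = 1, the autocovariance is
  gamma(k) = sigma^2 * sum_{i=0..q-k} theta_i * theta_{i+k},
and rho(k) = gamma(k) / gamma(0). Sigma^2 cancels.
  numerator   = (1)*(0.3) + (-0.318)*(0.367) = 0.183294.
  denominator = (1)^2 + (-0.318)^2 + (0.3)^2 + (0.367)^2 = 1.325813.
  rho(2) = 0.183294 / 1.325813 = 0.1383.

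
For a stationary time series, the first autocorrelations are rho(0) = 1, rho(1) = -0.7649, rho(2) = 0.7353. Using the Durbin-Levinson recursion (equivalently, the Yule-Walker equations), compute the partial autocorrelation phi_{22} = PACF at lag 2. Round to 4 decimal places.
\phi_{22} = 0.3621

The PACF at lag k is phi_{kk}, the last component of the solution
to the Yule-Walker system G_k phi = r_k where
  (G_k)_{ij} = rho(|i - j|), (r_k)_i = rho(i), i,j = 1..k.
Equivalently, Durbin-Levinson gives phi_{kk} iteratively:
  phi_{11} = rho(1)
  phi_{kk} = [rho(k) - sum_{j=1..k-1} phi_{k-1,j} rho(k-j)]
            / [1 - sum_{j=1..k-1} phi_{k-1,j} rho(j)],
  phi_{k,j} = phi_{k-1,j} - phi_{kk} phi_{k-1,k-j},  j = 1..k-1.
Step k = 1:
  phi_11 = rho(1) = -0.7649.
Step k = 2:
  phi_22 = [rho(2) - phi_11 rho(1)] / [1 - phi_11 rho(1)] = [0.7353 - (-0.7649)(-0.7649)] / [1 - (-0.7649)(-0.7649)]
         = 0.15022799 / 0.41492799 = 0.3621.
Therefore phi_{22} = 0.3621.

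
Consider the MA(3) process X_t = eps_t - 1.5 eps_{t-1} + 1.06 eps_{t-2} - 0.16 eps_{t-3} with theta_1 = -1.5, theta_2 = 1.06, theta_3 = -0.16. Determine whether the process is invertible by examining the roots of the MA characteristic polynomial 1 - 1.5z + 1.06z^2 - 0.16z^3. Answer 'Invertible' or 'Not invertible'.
\text{Invertible}

The MA(q) characteristic polynomial is P(z) = 1 - 1.5z + 1.06z^2 - 0.16z^3.
Invertibility requires all roots to lie outside the unit circle, i.e. |z| > 1 for every root.
Degree 3: look for a simple real root z0 first, then factor out (1 - z/z0) and solve the remaining quadratic.
Testing z0 = 5: P(5) = 1 + (-1.5)(5) + (1.06)(5)^2 + (-0.16)(5)^3
  = 1 + (-7.5) + (26.5) + (-20) = 0.  So z_0 = 5 is a root, |z_0| = 5.
Divide out the factor (1 - 0.2 z) = (1 - z/z0) (since 1/z0 = 0.2):
  P(z) = (1 - 0.2 z)(1 + (-1.3) z + (0.8) z^2)
  [check: z-coef -1.3 - (0.2) = -1.5; z^2-coef 0.8 - (0.2)(-1.3) = 1.06; z^3-coef -(0.2)(0.8) = -0.16.]
Remaining roots from the quadratic factor 1 + (-1.3) z + (0.8) z^2:
  Set 1 + (-1.3) z + (0.8) z^2 = 0, i.e. a z^2 + b z + c = 0 with a = 0.8, b = -1.3, c = 1.
  Discriminant D = b^2 - 4ac = (-1.3)^2 - 4*(0.8)*1 = 1.69 - (3.2) = -1.51.
  D < 0, so the roots are the complex-conjugate pair z = (-b +/- i sqrt(-D)) / (2a) = 0.8125 +/- 0.768i.
  For a conjugate pair |z|^2 = z * conj(z) = (product of roots) = c/a = 1/(0.8) = 1.25, so |z| = sqrt(1.25) = 1.118 for both roots.
Moduli of all roots: 5.0000, 1.1180, 1.1180.
All moduli strictly greater than 1? Yes.
Verdict: Invertible.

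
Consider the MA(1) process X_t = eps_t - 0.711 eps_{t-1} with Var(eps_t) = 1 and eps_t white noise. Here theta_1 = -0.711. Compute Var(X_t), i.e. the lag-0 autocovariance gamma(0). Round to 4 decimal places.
\gamma(0) = 1.5055

For an MA(q) process X_t = eps_t + sum_i theta_i eps_{t-i} with
Var(eps_t) = sigma^2, the variance is
  gamma(0) = sigma^2 * (1 + sum_i theta_i^2).
  sum_i theta_i^2 = (-0.711)^2 = 0.505521.
  gamma(0) = 1 * (1 + 0.505521) = 1 * 1.505521 = 1.505521, which rounds to 1.5055.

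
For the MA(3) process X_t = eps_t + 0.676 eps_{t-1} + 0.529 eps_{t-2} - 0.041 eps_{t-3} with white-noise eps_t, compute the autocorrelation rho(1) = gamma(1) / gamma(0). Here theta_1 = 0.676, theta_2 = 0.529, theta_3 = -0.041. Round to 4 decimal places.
\rho(1) = 0.5821

For an MA(q) process with theta_0 = 1, the autocovariance is
  gamma(k) = sigma^2 * sum_{i=0..q-k} theta_i * theta_{i+k},
and rho(k) = gamma(k) / gamma(0). Sigma^2 cancels.
  numerator   = (1)*(0.676) + (0.676)*(0.529) + (0.529)*(-0.041) = 1.011915.
  denominator = (1)^2 + (0.676)^2 + (0.529)^2 + (-0.041)^2 = 1.738498.
  rho(1) = 1.011915 / 1.738498 = 0.5821.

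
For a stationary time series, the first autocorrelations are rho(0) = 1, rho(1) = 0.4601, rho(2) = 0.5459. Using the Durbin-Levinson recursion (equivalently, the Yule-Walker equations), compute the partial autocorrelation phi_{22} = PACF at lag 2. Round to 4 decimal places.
\phi_{22} = 0.4240

The PACF at lag k is phi_{kk}, the last component of the solution
to the Yule-Walker system G_k phi = r_k where
  (G_k)_{ij} = rho(|i - j|), (r_k)_i = rho(i), i,j = 1..k.
Equivalently, Durbin-Levinson gives phi_{kk} iteratively:
  phi_{11} = rho(1)
  phi_{kk} = [rho(k) - sum_{j=1..k-1} phi_{k-1,j} rho(k-j)]
            / [1 - sum_{j=1..k-1} phi_{k-1,j} rho(j)],
  phi_{k,j} = phi_{k-1,j} - phi_{kk} phi_{k-1,k-j},  j = 1..k-1.
Step k = 1:
  phi_11 = rho(1) = 0.4601.
Step k = 2:
  phi_22 = [rho(2) - phi_11 rho(1)] / [1 - phi_11 rho(1)] = [0.5459 - (0.4601)(0.4601)] / [1 - (0.4601)(0.4601)]
         = 0.33420799 / 0.78830799 = 0.424.
Therefore phi_{22} = 0.4240.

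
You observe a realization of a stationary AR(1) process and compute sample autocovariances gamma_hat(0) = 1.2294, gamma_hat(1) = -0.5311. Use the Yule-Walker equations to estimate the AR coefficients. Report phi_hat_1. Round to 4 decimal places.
\hat\phi_{1} = -0.4320

The Yule-Walker equations for an AR(p) process read, in matrix form,
  Gamma_p phi = r_p,   with   (Gamma_p)_{ij} = gamma(|i - j|),
                       (r_p)_i = gamma(i),   i,j = 1..p.
Substitute the sample gammas (Toeplitz matrix and right-hand side of size 1):
  Gamma_p = [[1.2294]]
  r_p     = [-0.5311]
With p = 1 this is the single equation gamma(0) phi_1 = gamma(1):
  phi_hat_1 = gamma(1) / gamma(0) = -0.5311 / 1.2294 = -0.4320.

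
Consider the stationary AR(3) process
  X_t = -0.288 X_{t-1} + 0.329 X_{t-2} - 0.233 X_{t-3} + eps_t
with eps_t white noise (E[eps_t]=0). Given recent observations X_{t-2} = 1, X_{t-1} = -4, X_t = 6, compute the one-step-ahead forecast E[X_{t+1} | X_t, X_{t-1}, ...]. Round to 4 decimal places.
E[X_{t+1} \mid \mathcal F_t] = -3.2770

For an AR(p) model X_t = c + sum_i phi_i X_{t-i} + eps_t, the
one-step-ahead conditional mean is
  E[X_{t+1} | X_t, ...] = c + sum_i phi_i X_{t+1-i}.
Substitute known values:
  E[X_{t+1} | ...] = (-0.288) * (6) + (0.329) * (-4) + (-0.233) * (1)
                   = -3.2770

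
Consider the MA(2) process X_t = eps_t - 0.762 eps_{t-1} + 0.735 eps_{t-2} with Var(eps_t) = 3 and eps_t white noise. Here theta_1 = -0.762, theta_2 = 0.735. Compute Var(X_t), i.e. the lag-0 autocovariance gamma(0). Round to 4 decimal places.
\gamma(0) = 6.3626

For an MA(q) process X_t = eps_t + sum_i theta_i eps_{t-i} with
Var(eps_t) = sigma^2, the variance is
  gamma(0) = sigma^2 * (1 + sum_i theta_i^2).
  sum_i theta_i^2 = (-0.762)^2 + (0.735)^2 = 0.580644 + 0.540225 = 1.120869.
  gamma(0) = 3 * (1 + 1.120869) = 3 * 2.120869 = 6.362607, which rounds to 6.3626.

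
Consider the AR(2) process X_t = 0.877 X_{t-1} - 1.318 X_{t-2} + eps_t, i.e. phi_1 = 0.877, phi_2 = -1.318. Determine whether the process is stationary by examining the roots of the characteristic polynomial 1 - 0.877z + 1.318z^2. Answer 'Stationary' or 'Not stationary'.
\text{Not stationary}

The AR(p) characteristic polynomial is P(z) = 1 - 0.877z + 1.318z^2.
Stationarity requires all roots to lie outside the unit circle, i.e. |z| > 1 for every root.
Set 1 + (-0.877) z + (1.318) z^2 = 0, i.e. a z^2 + b z + c = 0 with a = 1.318, b = -0.877, c = 1.
Discriminant D = b^2 - 4ac = (-0.877)^2 - 4*(1.318)*1 = 0.769129 - (5.272) = -4.502871.
D < 0, so the roots are the complex-conjugate pair z = (-b +/- i sqrt(-D)) / (2a) = 0.3327 +/- 0.805i.
For a conjugate pair |z|^2 = z * conj(z) = (product of roots) = c/a = 1/(1.318) = 0.758725, so |z| = sqrt(0.758725) = 0.871 for both roots.
Moduli of all roots: 0.8710, 0.8710.
All moduli strictly greater than 1? No.
Verdict: Not stationary.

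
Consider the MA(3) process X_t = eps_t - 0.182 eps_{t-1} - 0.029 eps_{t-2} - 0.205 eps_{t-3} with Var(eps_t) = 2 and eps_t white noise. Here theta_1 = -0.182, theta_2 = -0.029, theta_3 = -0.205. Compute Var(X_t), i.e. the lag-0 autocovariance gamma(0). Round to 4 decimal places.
\gamma(0) = 2.1520

For an MA(q) process X_t = eps_t + sum_i theta_i eps_{t-i} with
Var(eps_t) = sigma^2, the variance is
  gamma(0) = sigma^2 * (1 + sum_i theta_i^2).
  sum_i theta_i^2 = (-0.182)^2 + (-0.029)^2 + (-0.205)^2 = 0.033124 + 0.000841 + 0.042025 = 0.07599.
  gamma(0) = 2 * (1 + 0.07599) = 2 * 1.07599 = 2.15198, which rounds to 2.1520.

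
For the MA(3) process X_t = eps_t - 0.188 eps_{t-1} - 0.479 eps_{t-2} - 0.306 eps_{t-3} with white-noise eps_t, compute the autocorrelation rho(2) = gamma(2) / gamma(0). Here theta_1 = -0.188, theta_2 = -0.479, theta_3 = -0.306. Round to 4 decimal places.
\rho(2) = -0.3103

For an MA(q) process with theta_0 = 1, the autocovariance is
  gamma(k) = sigma^2 * sum_{i=0..q-k} theta_i * theta_{i+k},
and rho(k) = gamma(k) / gamma(0). Sigma^2 cancels.
  numerator   = (1)*(-0.479) + (-0.188)*(-0.306) = -0.421472.
  denominator = (1)^2 + (-0.188)^2 + (-0.479)^2 + (-0.306)^2 = 1.358421.
  rho(2) = -0.421472 / 1.358421 = -0.3103.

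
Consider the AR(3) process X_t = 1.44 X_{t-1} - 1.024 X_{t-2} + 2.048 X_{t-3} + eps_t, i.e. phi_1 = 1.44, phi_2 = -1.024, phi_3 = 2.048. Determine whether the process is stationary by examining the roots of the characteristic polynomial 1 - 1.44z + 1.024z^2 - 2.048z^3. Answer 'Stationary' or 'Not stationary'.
\text{Not stationary}

The AR(p) characteristic polynomial is P(z) = 1 - 1.44z + 1.024z^2 - 2.048z^3.
Stationarity requires all roots to lie outside the unit circle, i.e. |z| > 1 for every root.
Degree 3: look for a simple real root z0 first, then factor out (1 - z/z0) and solve the remaining quadratic.
Testing z0 = 0.625: P(0.625) = 1 + (-1.44)(0.625) + (1.024)(0.625)^2 + (-2.048)(0.625)^3
  = 1 + (-0.9) + (0.4) + (-0.5) = 0.  So z_0 = 0.625 is a root, |z_0| = 0.625.
Divide out the factor (1 - 1.6 z) = (1 - z/z0) (since 1/z0 = 1.6):
  P(z) = (1 - 1.6 z)(1 + (0.16) z + (1.28) z^2)
  [check: z-coef 0.16 - (1.6) = -1.44; z^2-coef 1.28 - (1.6)(0.16) = 1.024; z^3-coef -(1.6)(1.28) = -2.048.]
Remaining roots from the quadratic factor 1 + (0.16) z + (1.28) z^2:
  Set 1 + (0.16) z + (1.28) z^2 = 0, i.e. a z^2 + b z + c = 0 with a = 1.28, b = 0.16, c = 1.
  Discriminant D = b^2 - 4ac = (0.16)^2 - 4*(1.28)*1 = 0.0256 - (5.12) = -5.0944.
  D < 0, so the roots are the complex-conjugate pair z = (-b +/- i sqrt(-D)) / (2a) = -0.0625 +/- 0.8817i.
  For a conjugate pair |z|^2 = z * conj(z) = (product of roots) = c/a = 1/(1.28) = 0.78125, so |z| = sqrt(0.78125) = 0.8839 for both roots.
Moduli of all roots: 0.6250, 0.8839, 0.8839.
All moduli strictly greater than 1? No.
Verdict: Not stationary.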